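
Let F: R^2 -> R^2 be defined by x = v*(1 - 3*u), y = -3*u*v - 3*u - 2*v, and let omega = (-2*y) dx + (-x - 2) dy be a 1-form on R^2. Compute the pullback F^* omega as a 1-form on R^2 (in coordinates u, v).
F^* omega = (-27*u*v^2 - 27*u*v - 9*v^2 + 9*v + 6) du + (-27*u^2*v - 18*u^2 - 9*u*v + 12*u + 6*v + 4) dv

Using F^*(f dg) = (f ∘ F) d(g ∘ F), substitute each coordinate x_i by F_i(u, v) in f_i, and replace dx_i by d F_i = (∂F_i/∂u) du + (∂F_i/∂v) dv.
  For the x component: f_1(F) = 6*u*v + 6*u + 4*v; d F_1 = (-3*v) du + (1 - 3*u) dv
  For the y component: f_2(F) = 3*u*v - v - 2; d F_2 = (-3*v - 3) du + (-3*u - 2) dv
Combining and collecting du, dv coefficients:
  coeff of du: -27*u*v^2 - 27*u*v - 9*v^2 + 9*v + 6
  coeff of dv: -27*u^2*v - 18*u^2 - 9*u*v + 12*u + 6*v + 4
F^* omega = (-27*u*v^2 - 27*u*v - 9*v^2 + 9*v + 6) du + (-27*u^2*v - 18*u^2 - 9*u*v + 12*u + 6*v + 4) dv.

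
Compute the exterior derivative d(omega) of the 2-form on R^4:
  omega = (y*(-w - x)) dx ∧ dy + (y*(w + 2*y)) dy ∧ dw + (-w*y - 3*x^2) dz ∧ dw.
d(omega) = (-y) dx ∧ dy ∧ dw + (-6*x) dx ∧ dz ∧ dw + (-w) dy ∧ dz ∧ dw

For a 2-form omega = sum_{i<j} g_{ij} dx_i ∧ dx_j, the exterior derivative is
  d(omega) = sum_{i<j} d(g_{ij}) ∧ dx_i ∧ dx_j = sum_{i<j, k} (∂g_{ij}/∂x_k) dx_k ∧ dx_i ∧ dx_j.
Expand each term, using dx_k ∧ dx_i ∧ dx_j = sgn(permutation) dx_{(a)} ∧ dx_{(b)} ∧ dx_{(c)} with (a < b < c) sorted:
  d(y*(-w - x)) includes (∂/∂w)(y*(-w - x)) dw = (-y) dw, which multiplied by dx ∧ dy gives (-y) dx ∧ dy ∧ dw
  d(-w*y - 3*x^2) includes (∂/∂x)(-w*y - 3*x^2) dx = (-6*x) dx, which multiplied by dz ∧ dw gives (-6*x) dx ∧ dz ∧ dw
  d(-w*y - 3*x^2) includes (∂/∂y)(-w*y - 3*x^2) dy = (-w) dy, which multiplied by dz ∧ dw gives (-w) dy ∧ dz ∧ dw
Collecting like 3-forms: d(omega) = (-y) dx ∧ dy ∧ dw + (-6*x) dx ∧ dz ∧ dw + (-w) dy ∧ dz ∧ dw.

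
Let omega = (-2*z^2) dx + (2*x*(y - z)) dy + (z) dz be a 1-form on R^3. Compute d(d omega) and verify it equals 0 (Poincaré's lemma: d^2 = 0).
d(d omega) = 0

Step 1: d omega = sum_{i<j} (∂f_j/∂x_i - ∂f_i/∂x_j) dx_i ∧ dx_j:
  coeff of dx ∧ dy: 2*y - 2*z
  coeff of dx ∧ dz: 4*z
  coeff of dy ∧ dz: 2*x
Step 2: Apply d again to each 2-form coefficient. The only possible 3-form in R^3 is dx ∧ dy ∧ dz, with coefficient
  ∂(coeff of dy∧dz)/∂x - ∂(coeff of dx∧dz)/∂y + ∂(coeff of dx∧dy)/∂z
  = ∂/∂x (2*x) - ∂/∂y (4*z) + ∂/∂z (2*y - 2*z).
Each of these terms simplifies to sums of mixed partials that cancel in pairs. The result is 0 (by equality of mixed partials for smooth functions — Schwarz / Clairaut).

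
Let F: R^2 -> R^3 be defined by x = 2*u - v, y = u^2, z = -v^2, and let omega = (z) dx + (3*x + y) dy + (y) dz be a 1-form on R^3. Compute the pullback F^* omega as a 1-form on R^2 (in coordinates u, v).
F^* omega = (2*u^3 + 12*u^2 - 6*u*v - 2*v^2) du + (v*(-2*u^2 + v)) dv

Using F^*(f dg) = (f ∘ F) d(g ∘ F), substitute each coordinate x_i by F_i(u, v) in f_i, and replace dx_i by d F_i = (∂F_i/∂u) du + (∂F_i/∂v) dv.
  For the x component: f_1(F) = -v^2; d F_1 = (2) du + (-1) dv
  For the y component: f_2(F) = u^2 + 6*u - 3*v; d F_2 = (2*u) du + (0) dv
  For the z component: f_3(F) = u^2; d F_3 = (0) du + (-2*v) dv
Combining and collecting du, dv coefficients:
  coeff of du: 2*u^3 + 12*u^2 - 6*u*v - 2*v^2
  coeff of dv: v*(-2*u^2 + v)
F^* omega = (2*u^3 + 12*u^2 - 6*u*v - 2*v^2) du + (v*(-2*u^2 + v)) dv.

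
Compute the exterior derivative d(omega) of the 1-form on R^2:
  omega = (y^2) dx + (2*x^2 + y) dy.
d(omega) = (4*x - 2*y) dx ∧ dy

For a 1-form omega = sum_i f_i dx_i, the exterior derivative is
  d(omega) = sum_{i < j} (∂f_j/∂x_i - ∂f_i/∂x_j) dx_i ∧ dx_j.
  coefficient of dx ∧ dy: ∂f_2/∂x - ∂f_1/∂y = ∂(2*x^2 + y)/∂x - ∂(y^2)/∂y = 4*x - 2*y
Assembling: d(omega) = (4*x - 2*y) dx ∧ dy.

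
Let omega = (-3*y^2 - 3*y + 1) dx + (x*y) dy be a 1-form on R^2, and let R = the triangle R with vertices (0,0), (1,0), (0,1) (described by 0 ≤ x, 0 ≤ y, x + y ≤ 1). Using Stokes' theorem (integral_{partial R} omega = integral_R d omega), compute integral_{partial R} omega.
integral_(partial R) omega = 8/3

Stokes: integral_partial_R omega = integral_R d omega with d omega = (∂Q/∂x - ∂P/∂y) dx ∧ dy.
  ∂Q/∂x = y
  ∂P/∂y = -6*y - 3
  integrand = ∂Q/∂x - ∂P/∂y = 7*y + 3.
Integrating over R: integral_0^1 integral_0^{1-x} (7*y + 3) dy dx = 8/3.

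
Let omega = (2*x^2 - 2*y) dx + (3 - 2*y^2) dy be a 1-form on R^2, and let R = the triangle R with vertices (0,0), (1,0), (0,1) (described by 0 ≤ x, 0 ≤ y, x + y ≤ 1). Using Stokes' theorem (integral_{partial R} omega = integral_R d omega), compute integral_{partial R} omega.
integral_(partial R) omega = 1

Stokes: integral_partial_R omega = integral_R d omega with d omega = (∂Q/∂x - ∂P/∂y) dx ∧ dy.
  ∂Q/∂x = 0
  ∂P/∂y = -2
  integrand = ∂Q/∂x - ∂P/∂y = 2.
Integrating over R: integral_0^1 integral_0^{1-x} (2) dy dx = 1.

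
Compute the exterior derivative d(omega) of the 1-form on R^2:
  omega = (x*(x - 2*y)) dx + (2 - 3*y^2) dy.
d(omega) = (2*x) dx ∧ dy

For a 1-form omega = sum_i f_i dx_i, the exterior derivative is
  d(omega) = sum_{i < j} (∂f_j/∂x_i - ∂f_i/∂x_j) dx_i ∧ dx_j.
  coefficient of dx ∧ dy: ∂f_2/∂x - ∂f_1/∂y = ∂(2 - 3*y^2)/∂x - ∂(x*(x - 2*y))/∂y = 2*x
Assembling: d(omega) = (2*x) dx ∧ dy.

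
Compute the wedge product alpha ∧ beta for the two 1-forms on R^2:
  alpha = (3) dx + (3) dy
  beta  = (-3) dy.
alpha ∧ beta = (-9) dx ∧ dy

Distribute the wedge, using dx_i ∧ dx_j = -dx_j ∧ dx_i and dx_i ∧ dx_i = 0. For each pair (i, j) with i < j, the coefficient of dx_i ∧ dx_j in alpha ∧ beta is (alpha_i * beta_j - alpha_j * beta_i). Collecting: alpha ∧ beta = (-9) dx ∧ dy.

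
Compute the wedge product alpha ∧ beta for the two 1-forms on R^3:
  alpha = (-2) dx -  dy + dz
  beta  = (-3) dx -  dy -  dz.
alpha ∧ beta = (-1) dx ∧ dy + (5) dx ∧ dz + (2) dy ∧ dz

Distribute the wedge, using dx_i ∧ dx_j = -dx_j ∧ dx_i and dx_i ∧ dx_i = 0. For each pair (i, j) with i < j, the coefficient of dx_i ∧ dx_j in alpha ∧ beta is (alpha_i * beta_j - alpha_j * beta_i). Collecting: alpha ∧ beta = (-1) dx ∧ dy + (5) dx ∧ dz + (2) dy ∧ dz.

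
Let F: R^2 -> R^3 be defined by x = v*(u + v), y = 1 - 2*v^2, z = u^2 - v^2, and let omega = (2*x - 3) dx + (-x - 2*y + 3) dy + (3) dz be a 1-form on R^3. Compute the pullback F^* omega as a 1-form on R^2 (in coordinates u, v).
F^* omega = (2*u*v^2 + 6*u + 2*v^3 - 3*v) du + (2*u^2*v + 10*u*v^2 - 3*u - 8*v^3 - 16*v) dv

Using F^*(f dg) = (f ∘ F) d(g ∘ F), substitute each coordinate x_i by F_i(u, v) in f_i, and replace dx_i by d F_i = (∂F_i/∂u) du + (∂F_i/∂v) dv.
  For the x component: f_1(F) = 2*u*v + 2*v^2 - 3; d F_1 = (v) du + (u + 2*v) dv
  For the y component: f_2(F) = -u*v + 3*v^2 + 1; d F_2 = (0) du + (-4*v) dv
  For the z component: f_3(F) = 3; d F_3 = (2*u) du + (-2*v) dv
Combining and collecting du, dv coefficients:
  coeff of du: 2*u*v^2 + 6*u + 2*v^3 - 3*v
  coeff of dv: 2*u^2*v + 10*u*v^2 - 3*u - 8*v^3 - 16*v
F^* omega = (2*u*v^2 + 6*u + 2*v^3 - 3*v) du + (2*u^2*v + 10*u*v^2 - 3*u - 8*v^3 - 16*v) dv.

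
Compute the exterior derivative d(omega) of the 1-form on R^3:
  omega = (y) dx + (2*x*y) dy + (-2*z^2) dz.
d(omega) = (2*y - 1) dx ∧ dy

For a 1-form omega = sum_i f_i dx_i, the exterior derivative is
  d(omega) = sum_{i < j} (∂f_j/∂x_i - ∂f_i/∂x_j) dx_i ∧ dx_j.
  coefficient of dx ∧ dy: ∂f_2/∂x - ∂f_1/∂y = ∂(2*x*y)/∂x - ∂(y)/∂y = 2*y - 1
Assembling: d(omega) = (2*y - 1) dx ∧ dy.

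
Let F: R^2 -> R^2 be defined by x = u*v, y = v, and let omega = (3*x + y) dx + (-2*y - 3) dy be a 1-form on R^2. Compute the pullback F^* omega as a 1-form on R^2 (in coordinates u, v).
F^* omega = (v^2*(3*u + 1)) du + (3*u^2*v + u*v - 2*v - 3) dv

Using F^*(f dg) = (f ∘ F) d(g ∘ F), substitute each coordinate x_i by F_i(u, v) in f_i, and replace dx_i by d F_i = (∂F_i/∂u) du + (∂F_i/∂v) dv.
  For the x component: f_1(F) = v*(3*u + 1); d F_1 = (v) du + (u) dv
  For the y component: f_2(F) = -2*v - 3; d F_2 = (0) du + (1) dv
Combining and collecting du, dv coefficients:
  coeff of du: v^2*(3*u + 1)
  coeff of dv: 3*u^2*v + u*v - 2*v - 3
F^* omega = (v^2*(3*u + 1)) du + (3*u^2*v + u*v - 2*v - 3) dv.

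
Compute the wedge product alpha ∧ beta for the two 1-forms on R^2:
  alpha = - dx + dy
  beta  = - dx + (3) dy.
alpha ∧ beta = (-2) dx ∧ dy

Distribute the wedge, using dx_i ∧ dx_j = -dx_j ∧ dx_i and dx_i ∧ dx_i = 0. For each pair (i, j) with i < j, the coefficient of dx_i ∧ dx_j in alpha ∧ beta is (alpha_i * beta_j - alpha_j * beta_i). Collecting: alpha ∧ beta = (-2) dx ∧ dy.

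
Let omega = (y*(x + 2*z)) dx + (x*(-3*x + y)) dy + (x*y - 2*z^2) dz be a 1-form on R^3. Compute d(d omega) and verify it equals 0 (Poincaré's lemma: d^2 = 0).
d(d omega) = 0

Step 1: d omega = sum_{i<j} (∂f_j/∂x_i - ∂f_i/∂x_j) dx_i ∧ dx_j:
  coeff of dx ∧ dy: -7*x + y - 2*z
  coeff of dx ∧ dz: -y
  coeff of dy ∧ dz: x
Step 2: Apply d again to each 2-form coefficient. The only possible 3-form in R^3 is dx ∧ dy ∧ dz, with coefficient
  ∂(coeff of dy∧dz)/∂x - ∂(coeff of dx∧dz)/∂y + ∂(coeff of dx∧dy)/∂z
  = ∂/∂x (x) - ∂/∂y (-y) + ∂/∂z (-7*x + y - 2*z).
Each of these terms simplifies to sums of mixed partials that cancel in pairs. The result is 0 (by equality of mixed partials for smooth functions — Schwarz / Clairaut).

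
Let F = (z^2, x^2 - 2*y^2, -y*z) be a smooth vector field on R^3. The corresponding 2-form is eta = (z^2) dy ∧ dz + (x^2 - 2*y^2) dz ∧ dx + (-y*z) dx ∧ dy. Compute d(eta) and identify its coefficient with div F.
d(eta) = (-5*y) dx ∧ dy ∧ dz; div F = -5*y

For a 2-form in R^3 of the form above, applying d gives a 3-form with coefficient ∂P/∂x + ∂Q/∂y + ∂R/∂z:
  ∂P/∂x = 0
  ∂Q/∂y = -4*y
  ∂R/∂z = -y
Sum = -5*y, which is exactly div F.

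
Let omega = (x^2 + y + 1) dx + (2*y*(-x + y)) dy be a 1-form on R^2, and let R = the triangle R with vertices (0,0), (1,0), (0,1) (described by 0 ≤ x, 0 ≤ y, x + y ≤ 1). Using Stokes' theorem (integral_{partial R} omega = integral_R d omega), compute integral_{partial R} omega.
integral_(partial R) omega = -5/6

Stokes: integral_partial_R omega = integral_R d omega with d omega = (∂Q/∂x - ∂P/∂y) dx ∧ dy.
  ∂Q/∂x = -2*y
  ∂P/∂y = 1
  integrand = ∂Q/∂x - ∂P/∂y = -2*y - 1.
Integrating over R: integral_0^1 integral_0^{1-x} (-2*y - 1) dy dx = -5/6.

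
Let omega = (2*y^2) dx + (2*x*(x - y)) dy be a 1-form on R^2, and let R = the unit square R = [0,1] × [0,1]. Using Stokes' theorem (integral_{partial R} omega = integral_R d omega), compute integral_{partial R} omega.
integral_(partial R) omega = -1

Stokes: integral_partial_R omega = integral_R d omega with d omega = (∂Q/∂x - ∂P/∂y) dx ∧ dy.
  ∂Q/∂x = 4*x - 2*y
  ∂P/∂y = 4*y
  integrand = ∂Q/∂x - ∂P/∂y = 4*x - 6*y.
Integrating over R: integral_0^1 integral_0^1 (4*x - 6*y) dx dy = -1.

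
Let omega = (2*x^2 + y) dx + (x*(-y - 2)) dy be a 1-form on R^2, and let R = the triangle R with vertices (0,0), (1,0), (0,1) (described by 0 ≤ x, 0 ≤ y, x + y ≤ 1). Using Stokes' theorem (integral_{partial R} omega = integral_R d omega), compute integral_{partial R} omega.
integral_(partial R) omega = -5/3

Stokes: integral_partial_R omega = integral_R d omega with d omega = (∂Q/∂x - ∂P/∂y) dx ∧ dy.
  ∂Q/∂x = -y - 2
  ∂P/∂y = 1
  integrand = ∂Q/∂x - ∂P/∂y = -y - 3.
Integrating over R: integral_0^1 integral_0^{1-x} (-y - 3) dy dx = -5/3.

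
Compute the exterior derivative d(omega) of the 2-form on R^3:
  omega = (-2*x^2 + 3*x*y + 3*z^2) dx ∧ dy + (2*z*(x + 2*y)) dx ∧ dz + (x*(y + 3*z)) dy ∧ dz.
d(omega) = (y + 5*z) dx ∧ dy ∧ dz

For a 2-form omega = sum_{i<j} g_{ij} dx_i ∧ dx_j, the exterior derivative is
  d(omega) = sum_{i<j} d(g_{ij}) ∧ dx_i ∧ dx_j = sum_{i<j, k} (∂g_{ij}/∂x_k) dx_k ∧ dx_i ∧ dx_j.
Expand each term, using dx_k ∧ dx_i ∧ dx_j = sgn(permutation) dx_{(a)} ∧ dx_{(b)} ∧ dx_{(c)} with (a < b < c) sorted:
  d(-2*x^2 + 3*x*y + 3*z^2) includes (∂/∂z)(-2*x^2 + 3*x*y + 3*z^2) dz = (6*z) dz, which multiplied by dx ∧ dy gives (6*z) dx ∧ dy ∧ dz
  d(2*z*(x + 2*y)) includes (∂/∂y)(2*z*(x + 2*y)) dy = (4*z) dy, which multiplied by dx ∧ dz gives (-4*z) dx ∧ dy ∧ dz
  d(x*(y + 3*z)) includes (∂/∂x)(x*(y + 3*z)) dx = (y + 3*z) dx, which multiplied by dy ∧ dz gives (y + 3*z) dx ∧ dy ∧ dz
Collecting like 3-forms: d(omega) = (y + 5*z) dx ∧ dy ∧ dz.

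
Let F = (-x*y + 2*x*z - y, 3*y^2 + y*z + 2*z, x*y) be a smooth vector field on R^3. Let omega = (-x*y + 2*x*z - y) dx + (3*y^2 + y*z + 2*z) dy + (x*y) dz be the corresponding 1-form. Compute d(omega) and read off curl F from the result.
d(omega) = (x - y - 2) dy ∧ dz + (2*x - y) dz ∧ dx + (x + 1) dx ∧ dy; curl F = (x - y - 2, 2*x - y, x + 1)

d omega = sum_{i<j} (∂f_j/∂x_i - ∂f_i/∂x_j) dx_i ∧ dx_j. Under the identification (dy ∧ dz, dz ∧ dx, dx ∧ dy) ↔ (e_x, e_y, e_z), the coefficients are exactly the components of curl F. Compute:
  ∂R/∂y - ∂Q/∂z = (x) - (y + 2) = x - y - 2
  ∂P/∂z - ∂R/∂x = (2*x) - (y) = 2*x - y
  ∂Q/∂x - ∂P/∂y = (0) - (-x - 1) = x + 1.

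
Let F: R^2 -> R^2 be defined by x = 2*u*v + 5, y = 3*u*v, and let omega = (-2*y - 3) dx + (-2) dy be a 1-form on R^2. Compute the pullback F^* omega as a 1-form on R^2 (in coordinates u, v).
F^* omega = (12*v*(-u*v - 1)) du + (12*u*(-u*v - 1)) dv

Using F^*(f dg) = (f ∘ F) d(g ∘ F), substitute each coordinate x_i by F_i(u, v) in f_i, and replace dx_i by d F_i = (∂F_i/∂u) du + (∂F_i/∂v) dv.
  For the x component: f_1(F) = -6*u*v - 3; d F_1 = (2*v) du + (2*u) dv
  For the y component: f_2(F) = -2; d F_2 = (3*v) du + (3*u) dv
Combining and collecting du, dv coefficients:
  coeff of du: 12*v*(-u*v - 1)
  coeff of dv: 12*u*(-u*v - 1)
F^* omega = (12*v*(-u*v - 1)) du + (12*u*(-u*v - 1)) dv.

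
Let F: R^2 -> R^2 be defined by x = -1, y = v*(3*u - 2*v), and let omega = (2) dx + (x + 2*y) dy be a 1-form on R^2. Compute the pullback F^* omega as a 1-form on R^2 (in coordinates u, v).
F^* omega = (3*v*(6*u*v - 4*v^2 - 1)) du + (18*u^2*v - 36*u*v^2 - 3*u + 16*v^3 + 4*v) dv

Using F^*(f dg) = (f ∘ F) d(g ∘ F), substitute each coordinate x_i by F_i(u, v) in f_i, and replace dx_i by d F_i = (∂F_i/∂u) du + (∂F_i/∂v) dv.
  For the x component: f_1(F) = 2; d F_1 = (0) du + (0) dv
  For the y component: f_2(F) = 6*u*v - 4*v^2 - 1; d F_2 = (3*v) du + (3*u - 4*v) dv
Combining and collecting du, dv coefficients:
  coeff of du: 3*v*(6*u*v - 4*v^2 - 1)
  coeff of dv: 18*u^2*v - 36*u*v^2 - 3*u + 16*v^3 + 4*v
F^* omega = (3*v*(6*u*v - 4*v^2 - 1)) du + (18*u^2*v - 36*u*v^2 - 3*u + 16*v^3 + 4*v) dv.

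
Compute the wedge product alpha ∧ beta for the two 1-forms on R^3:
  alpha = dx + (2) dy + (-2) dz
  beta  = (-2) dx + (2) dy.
alpha ∧ beta = (6) dx ∧ dy + (-4) dx ∧ dz + (4) dy ∧ dz

Distribute the wedge, using dx_i ∧ dx_j = -dx_j ∧ dx_i and dx_i ∧ dx_i = 0. For each pair (i, j) with i < j, the coefficient of dx_i ∧ dx_j in alpha ∧ beta is (alpha_i * beta_j - alpha_j * beta_i). Collecting: alpha ∧ beta = (6) dx ∧ dy + (-4) dx ∧ dz + (4) dy ∧ dz.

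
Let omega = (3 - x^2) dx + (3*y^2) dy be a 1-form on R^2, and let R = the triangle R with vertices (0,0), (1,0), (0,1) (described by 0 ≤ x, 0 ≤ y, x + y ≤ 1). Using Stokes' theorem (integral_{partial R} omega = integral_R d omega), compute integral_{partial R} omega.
integral_(partial R) omega = 0

Stokes: integral_partial_R omega = integral_R d omega with d omega = (∂Q/∂x - ∂P/∂y) dx ∧ dy.
  ∂Q/∂x = 0
  ∂P/∂y = 0
  integrand = ∂Q/∂x - ∂P/∂y = 0.
Integrating over R: integral_0^1 integral_0^{1-x} (0) dy dx = 0.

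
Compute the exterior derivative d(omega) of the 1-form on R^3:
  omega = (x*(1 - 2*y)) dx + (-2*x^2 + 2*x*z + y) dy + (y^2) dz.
d(omega) = (-2*x + 2*z) dx ∧ dy + (-2*x + 2*y) dy ∧ dz

For a 1-form omega = sum_i f_i dx_i, the exterior derivative is
  d(omega) = sum_{i < j} (∂f_j/∂x_i - ∂f_i/∂x_j) dx_i ∧ dx_j.
  coefficient of dx ∧ dy: ∂f_2/∂x - ∂f_1/∂y = ∂(-2*x^2 + 2*x*z + y)/∂x - ∂(x*(1 - 2*y))/∂y = -2*x + 2*z
  coefficient of dy ∧ dz: ∂f_3/∂y - ∂f_2/∂z = ∂(y^2)/∂y - ∂(-2*x^2 + 2*x*z + y)/∂z = -2*x + 2*y
Assembling: d(omega) = (-2*x + 2*z) dx ∧ dy + (-2*x + 2*y) dy ∧ dz.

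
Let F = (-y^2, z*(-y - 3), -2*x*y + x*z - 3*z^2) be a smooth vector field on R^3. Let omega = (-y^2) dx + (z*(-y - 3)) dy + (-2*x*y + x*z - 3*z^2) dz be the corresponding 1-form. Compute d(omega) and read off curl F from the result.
d(omega) = (-2*x + y + 3) dy ∧ dz + (2*y - z) dz ∧ dx + (2*y) dx ∧ dy; curl F = (-2*x + y + 3, 2*y - z, 2*y)

d omega = sum_{i<j} (∂f_j/∂x_i - ∂f_i/∂x_j) dx_i ∧ dx_j. Under the identification (dy ∧ dz, dz ∧ dx, dx ∧ dy) ↔ (e_x, e_y, e_z), the coefficients are exactly the components of curl F. Compute:
  ∂R/∂y - ∂Q/∂z = (-2*x) - (-y - 3) = -2*x + y + 3
  ∂P/∂z - ∂R/∂x = (0) - (-2*y + z) = 2*y - z
  ∂Q/∂x - ∂P/∂y = (0) - (-2*y) = 2*y.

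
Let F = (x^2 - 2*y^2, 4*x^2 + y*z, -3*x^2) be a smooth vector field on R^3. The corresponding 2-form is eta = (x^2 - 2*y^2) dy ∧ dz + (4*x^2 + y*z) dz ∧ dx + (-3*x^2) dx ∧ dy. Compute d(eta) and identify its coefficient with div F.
d(eta) = (2*x + z) dx ∧ dy ∧ dz; div F = 2*x + z

For a 2-form in R^3 of the form above, applying d gives a 3-form with coefficient ∂P/∂x + ∂Q/∂y + ∂R/∂z:
  ∂P/∂x = 2*x
  ∂Q/∂y = z
  ∂R/∂z = 0
Sum = 2*x + z, which is exactly div F.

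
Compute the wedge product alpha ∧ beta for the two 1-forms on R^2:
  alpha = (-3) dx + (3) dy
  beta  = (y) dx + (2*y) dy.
alpha ∧ beta = (-9*y) dx ∧ dy

Distribute the wedge, using dx_i ∧ dx_j = -dx_j ∧ dx_i and dx_i ∧ dx_i = 0. For each pair (i, j) with i < j, the coefficient of dx_i ∧ dx_j in alpha ∧ beta is (alpha_i * beta_j - alpha_j * beta_i). Collecting: alpha ∧ beta = (-9*y) dx ∧ dy.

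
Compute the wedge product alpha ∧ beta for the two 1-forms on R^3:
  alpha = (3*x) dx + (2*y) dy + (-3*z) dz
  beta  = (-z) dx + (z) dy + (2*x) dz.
alpha ∧ beta = (z*(3*x + 2*y)) dx ∧ dy + (6*x^2 - 3*z^2) dx ∧ dz + (4*x*y + 3*z^2) dy ∧ dz

Distribute the wedge, using dx_i ∧ dx_j = -dx_j ∧ dx_i and dx_i ∧ dx_i = 0. For each pair (i, j) with i < j, the coefficient of dx_i ∧ dx_j in alpha ∧ beta is (alpha_i * beta_j - alpha_j * beta_i). Collecting: alpha ∧ beta = (z*(3*x + 2*y)) dx ∧ dy + (6*x^2 - 3*z^2) dx ∧ dz + (4*x*y + 3*z^2) dy ∧ dz.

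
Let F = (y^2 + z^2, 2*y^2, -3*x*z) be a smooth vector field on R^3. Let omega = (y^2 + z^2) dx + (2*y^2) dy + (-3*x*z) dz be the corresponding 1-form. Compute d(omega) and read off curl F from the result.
d(omega) = (0) dy ∧ dz + (5*z) dz ∧ dx + (-2*y) dx ∧ dy; curl F = (0, 5*z, -2*y)

d omega = sum_{i<j} (∂f_j/∂x_i - ∂f_i/∂x_j) dx_i ∧ dx_j. Under the identification (dy ∧ dz, dz ∧ dx, dx ∧ dy) ↔ (e_x, e_y, e_z), the coefficients are exactly the components of curl F. Compute:
  ∂R/∂y - ∂Q/∂z = (0) - (0) = 0
  ∂P/∂z - ∂R/∂x = (2*z) - (-3*z) = 5*z
  ∂Q/∂x - ∂P/∂y = (0) - (2*y) = -2*y.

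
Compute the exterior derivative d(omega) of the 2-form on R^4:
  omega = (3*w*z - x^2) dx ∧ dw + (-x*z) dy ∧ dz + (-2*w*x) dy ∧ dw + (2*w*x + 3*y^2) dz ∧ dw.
d(omega) = (-w) dx ∧ dz ∧ dw + (-z) dx ∧ dy ∧ dz + (-2*w) dx ∧ dy ∧ dw + (6*y) dy ∧ dz ∧ dw

For a 2-form omega = sum_{i<j} g_{ij} dx_i ∧ dx_j, the exterior derivative is
  d(omega) = sum_{i<j} d(g_{ij}) ∧ dx_i ∧ dx_j = sum_{i<j, k} (∂g_{ij}/∂x_k) dx_k ∧ dx_i ∧ dx_j.
Expand each term, using dx_k ∧ dx_i ∧ dx_j = sgn(permutation) dx_{(a)} ∧ dx_{(b)} ∧ dx_{(c)} with (a < b < c) sorted:
  d(3*w*z - x^2) includes (∂/∂z)(3*w*z - x^2) dz = (3*w) dz, which multiplied by dx ∧ dw gives (-3*w) dx ∧ dz ∧ dw
  d(-x*z) includes (∂/∂x)(-x*z) dx = (-z) dx, which multiplied by dy ∧ dz gives (-z) dx ∧ dy ∧ dz
  d(-2*w*x) includes (∂/∂x)(-2*w*x) dx = (-2*w) dx, which multiplied by dy ∧ dw gives (-2*w) dx ∧ dy ∧ dw
  d(2*w*x + 3*y^2) includes (∂/∂x)(2*w*x + 3*y^2) dx = (2*w) dx, which multiplied by dz ∧ dw gives (2*w) dx ∧ dz ∧ dw
  d(2*w*x + 3*y^2) includes (∂/∂y)(2*w*x + 3*y^2) dy = (6*y) dy, which multiplied by dz ∧ dw gives (6*y) dy ∧ dz ∧ dw
Collecting like 3-forms: d(omega) = (-w) dx ∧ dz ∧ dw + (-z) dx ∧ dy ∧ dz + (-2*w) dx ∧ dy ∧ dw + (6*y) dy ∧ dz ∧ dw.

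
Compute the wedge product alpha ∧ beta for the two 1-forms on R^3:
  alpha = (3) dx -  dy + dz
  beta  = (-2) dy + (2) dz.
alpha ∧ beta = (-6) dx ∧ dy + (6) dx ∧ dz

Distribute the wedge, using dx_i ∧ dx_j = -dx_j ∧ dx_i and dx_i ∧ dx_i = 0. For each pair (i, j) with i < j, the coefficient of dx_i ∧ dx_j in alpha ∧ beta is (alpha_i * beta_j - alpha_j * beta_i). Collecting: alpha ∧ beta = (-6) dx ∧ dy + (6) dx ∧ dz.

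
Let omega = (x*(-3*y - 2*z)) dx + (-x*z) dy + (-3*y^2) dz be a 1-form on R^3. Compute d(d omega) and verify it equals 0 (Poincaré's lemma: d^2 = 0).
d(d omega) = 0

Step 1: d omega = sum_{i<j} (∂f_j/∂x_i - ∂f_i/∂x_j) dx_i ∧ dx_j:
  coeff of dx ∧ dy: 3*x - z
  coeff of dx ∧ dz: 2*x
  coeff of dy ∧ dz: x - 6*y
Step 2: Apply d again to each 2-form coefficient. The only possible 3-form in R^3 is dx ∧ dy ∧ dz, with coefficient
  ∂(coeff of dy∧dz)/∂x - ∂(coeff of dx∧dz)/∂y + ∂(coeff of dx∧dy)/∂z
  = ∂/∂x (x - 6*y) - ∂/∂y (2*x) + ∂/∂z (3*x - z).
Each of these terms simplifies to sums of mixed partials that cancel in pairs. The result is 0 (by equality of mixed partials for smooth functions — Schwarz / Clairaut).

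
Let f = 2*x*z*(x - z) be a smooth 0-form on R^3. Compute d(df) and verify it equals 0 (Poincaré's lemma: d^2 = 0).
d(df) = 0

Step 1: df = sum_i (∂f/∂x_i) dx_i = (2*z*(2*x - z)) dx + (0) dy + (2*x*(x - 2*z)) dz.
Step 2: Apply d again. Using the 1-form formula, the coefficient of dx ∧ dy in d(df) is ∂^2 f/∂x ∂y - ∂^2 f/∂y ∂x = (0) - (0) = 0 (equality of mixed partials for smooth f).
Similarly for dx ∧ dz and dy ∧ dz — all coefficients vanish. So d(df) = 0.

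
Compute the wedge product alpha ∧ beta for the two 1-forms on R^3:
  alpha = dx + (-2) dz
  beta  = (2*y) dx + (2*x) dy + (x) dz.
alpha ∧ beta = (2*x) dx ∧ dy + (x + 4*y) dx ∧ dz + (4*x) dy ∧ dz

Distribute the wedge, using dx_i ∧ dx_j = -dx_j ∧ dx_i and dx_i ∧ dx_i = 0. For each pair (i, j) with i < j, the coefficient of dx_i ∧ dx_j in alpha ∧ beta is (alpha_i * beta_j - alpha_j * beta_i). Collecting: alpha ∧ beta = (2*x) dx ∧ dy + (x + 4*y) dx ∧ dz + (4*x) dy ∧ dz.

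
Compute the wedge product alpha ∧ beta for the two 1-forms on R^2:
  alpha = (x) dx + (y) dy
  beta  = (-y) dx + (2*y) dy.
alpha ∧ beta = (y*(2*x + y)) dx ∧ dy

Distribute the wedge, using dx_i ∧ dx_j = -dx_j ∧ dx_i and dx_i ∧ dx_i = 0. For each pair (i, j) with i < j, the coefficient of dx_i ∧ dx_j in alpha ∧ beta is (alpha_i * beta_j - alpha_j * beta_i). Collecting: alpha ∧ beta = (y*(2*x + y)) dx ∧ dy.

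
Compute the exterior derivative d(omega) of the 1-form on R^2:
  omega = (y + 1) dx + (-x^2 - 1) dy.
d(omega) = (-2*x - 1) dx ∧ dy

For a 1-form omega = sum_i f_i dx_i, the exterior derivative is
  d(omega) = sum_{i < j} (∂f_j/∂x_i - ∂f_i/∂x_j) dx_i ∧ dx_j.
  coefficient of dx ∧ dy: ∂f_2/∂x - ∂f_1/∂y = ∂(-x^2 - 1)/∂x - ∂(y + 1)/∂y = -2*x - 1
Assembling: d(omega) = (-2*x - 1) dx ∧ dy.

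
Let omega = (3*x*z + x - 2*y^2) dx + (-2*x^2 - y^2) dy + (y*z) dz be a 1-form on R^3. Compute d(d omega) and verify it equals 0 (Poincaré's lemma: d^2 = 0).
d(d omega) = 0

Step 1: d omega = sum_{i<j} (∂f_j/∂x_i - ∂f_i/∂x_j) dx_i ∧ dx_j:
  coeff of dx ∧ dy: -4*x + 4*y
  coeff of dx ∧ dz: -3*x
  coeff of dy ∧ dz: z
Step 2: Apply d again to each 2-form coefficient. The only possible 3-form in R^3 is dx ∧ dy ∧ dz, with coefficient
  ∂(coeff of dy∧dz)/∂x - ∂(coeff of dx∧dz)/∂y + ∂(coeff of dx∧dy)/∂z
  = ∂/∂x (z) - ∂/∂y (-3*x) + ∂/∂z (-4*x + 4*y).
Each of these terms simplifies to sums of mixed partials that cancel in pairs. The result is 0 (by equality of mixed partials for smooth functions — Schwarz / Clairaut).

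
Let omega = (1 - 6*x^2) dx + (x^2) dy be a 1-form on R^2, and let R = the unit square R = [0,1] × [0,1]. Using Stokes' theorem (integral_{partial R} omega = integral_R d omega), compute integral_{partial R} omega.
integral_(partial R) omega = 1

Stokes: integral_partial_R omega = integral_R d omega with d omega = (∂Q/∂x - ∂P/∂y) dx ∧ dy.
  ∂Q/∂x = 2*x
  ∂P/∂y = 0
  integrand = ∂Q/∂x - ∂P/∂y = 2*x.
Integrating over R: integral_0^1 integral_0^1 (2*x) dx dy = 1.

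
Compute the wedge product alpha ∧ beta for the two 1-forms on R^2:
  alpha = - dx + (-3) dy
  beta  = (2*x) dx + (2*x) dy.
alpha ∧ beta = (4*x) dx ∧ dy

Distribute the wedge, using dx_i ∧ dx_j = -dx_j ∧ dx_i and dx_i ∧ dx_i = 0. For each pair (i, j) with i < j, the coefficient of dx_i ∧ dx_j in alpha ∧ beta is (alpha_i * beta_j - alpha_j * beta_i). Collecting: alpha ∧ beta = (4*x) dx ∧ dy.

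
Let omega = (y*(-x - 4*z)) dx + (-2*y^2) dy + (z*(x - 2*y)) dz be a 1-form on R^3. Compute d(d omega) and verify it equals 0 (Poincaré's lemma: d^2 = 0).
d(d omega) = 0

Step 1: d omega = sum_{i<j} (∂f_j/∂x_i - ∂f_i/∂x_j) dx_i ∧ dx_j:
  coeff of dx ∧ dy: x + 4*z
  coeff of dx ∧ dz: 4*y + z
  coeff of dy ∧ dz: -2*z
Step 2: Apply d again to each 2-form coefficient. The only possible 3-form in R^3 is dx ∧ dy ∧ dz, with coefficient
  ∂(coeff of dy∧dz)/∂x - ∂(coeff of dx∧dz)/∂y + ∂(coeff of dx∧dy)/∂z
  = ∂/∂x (-2*z) - ∂/∂y (4*y + z) + ∂/∂z (x + 4*z).
Each of these terms simplifies to sums of mixed partials that cancel in pairs. The result is 0 (by equality of mixed partials for smooth functions — Schwarz / Clairaut).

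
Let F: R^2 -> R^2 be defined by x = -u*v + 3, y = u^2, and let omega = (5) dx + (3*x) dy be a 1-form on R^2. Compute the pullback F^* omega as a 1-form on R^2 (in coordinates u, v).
F^* omega = (-6*u^2*v + 18*u - 5*v) du + (-5*u) dv

Using F^*(f dg) = (f ∘ F) d(g ∘ F), substitute each coordinate x_i by F_i(u, v) in f_i, and replace dx_i by d F_i = (∂F_i/∂u) du + (∂F_i/∂v) dv.
  For the x component: f_1(F) = 5; d F_1 = (-v) du + (-u) dv
  For the y component: f_2(F) = -3*u*v + 9; d F_2 = (2*u) du + (0) dv
Combining and collecting du, dv coefficients:
  coeff of du: -6*u^2*v + 18*u - 5*v
  coeff of dv: -5*u
F^* omega = (-6*u^2*v + 18*u - 5*v) du + (-5*u) dv.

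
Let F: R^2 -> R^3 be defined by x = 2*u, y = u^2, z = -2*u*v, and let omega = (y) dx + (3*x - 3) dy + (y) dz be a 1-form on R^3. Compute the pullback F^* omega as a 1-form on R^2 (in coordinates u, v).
F^* omega = (2*u*(-u*v + 7*u - 3)) du + (-2*u^3) dv

Using F^*(f dg) = (f ∘ F) d(g ∘ F), substitute each coordinate x_i by F_i(u, v) in f_i, and replace dx_i by d F_i = (∂F_i/∂u) du + (∂F_i/∂v) dv.
  For the x component: f_1(F) = u^2; d F_1 = (2) du + (0) dv
  For the y component: f_2(F) = 6*u - 3; d F_2 = (2*u) du + (0) dv
  For the z component: f_3(F) = u^2; d F_3 = (-2*v) du + (-2*u) dv
Combining and collecting du, dv coefficients:
  coeff of du: 2*u*(-u*v + 7*u - 3)
  coeff of dv: -2*u^3
F^* omega = (2*u*(-u*v + 7*u - 3)) du + (-2*u^3) dv.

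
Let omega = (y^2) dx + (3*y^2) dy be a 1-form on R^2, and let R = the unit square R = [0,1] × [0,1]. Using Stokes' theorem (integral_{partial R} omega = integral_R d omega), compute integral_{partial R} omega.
integral_(partial R) omega = -1

Stokes: integral_partial_R omega = integral_R d omega with d omega = (∂Q/∂x - ∂P/∂y) dx ∧ dy.
  ∂Q/∂x = 0
  ∂P/∂y = 2*y
  integrand = ∂Q/∂x - ∂P/∂y = -2*y.
Integrating over R: integral_0^1 integral_0^1 (-2*y) dx dy = -1.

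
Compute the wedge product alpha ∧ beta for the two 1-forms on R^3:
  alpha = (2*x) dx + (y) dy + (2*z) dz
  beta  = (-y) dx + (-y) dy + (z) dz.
alpha ∧ beta = (y*(-2*x + y)) dx ∧ dy + (2*z*(x + y)) dx ∧ dz + (3*y*z) dy ∧ dz

Distribute the wedge, using dx_i ∧ dx_j = -dx_j ∧ dx_i and dx_i ∧ dx_i = 0. For each pair (i, j) with i < j, the coefficient of dx_i ∧ dx_j in alpha ∧ beta is (alpha_i * beta_j - alpha_j * beta_i). Collecting: alpha ∧ beta = (y*(-2*x + y)) dx ∧ dy + (2*z*(x + y)) dx ∧ dz + (3*y*z) dy ∧ dz.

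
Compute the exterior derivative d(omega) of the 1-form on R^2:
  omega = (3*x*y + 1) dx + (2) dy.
d(omega) = (-3*x) dx ∧ dy

For a 1-form omega = sum_i f_i dx_i, the exterior derivative is
  d(omega) = sum_{i < j} (∂f_j/∂x_i - ∂f_i/∂x_j) dx_i ∧ dx_j.
  coefficient of dx ∧ dy: ∂f_2/∂x - ∂f_1/∂y = ∂(2)/∂x - ∂(3*x*y + 1)/∂y = -3*x
Assembling: d(omega) = (-3*x) dx ∧ dy.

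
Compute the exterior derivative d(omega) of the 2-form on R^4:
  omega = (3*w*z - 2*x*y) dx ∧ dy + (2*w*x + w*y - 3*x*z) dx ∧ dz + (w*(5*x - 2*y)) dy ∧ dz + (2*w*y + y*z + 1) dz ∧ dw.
d(omega) = (7*w) dx ∧ dy ∧ dz + (3*z) dx ∧ dy ∧ dw + (2*x + y) dx ∧ dz ∧ dw + (2*w + 5*x - 2*y + z) dy ∧ dz ∧ dw

For a 2-form omega = sum_{i<j} g_{ij} dx_i ∧ dx_j, the exterior derivative is
  d(omega) = sum_{i<j} d(g_{ij}) ∧ dx_i ∧ dx_j = sum_{i<j, k} (∂g_{ij}/∂x_k) dx_k ∧ dx_i ∧ dx_j.
Expand each term, using dx_k ∧ dx_i ∧ dx_j = sgn(permutation) dx_{(a)} ∧ dx_{(b)} ∧ dx_{(c)} with (a < b < c) sorted:
  d(3*w*z - 2*x*y) includes (∂/∂z)(3*w*z - 2*x*y) dz = (3*w) dz, which multiplied by dx ∧ dy gives (3*w) dx ∧ dy ∧ dz
  d(3*w*z - 2*x*y) includes (∂/∂w)(3*w*z - 2*x*y) dw = (3*z) dw, which multiplied by dx ∧ dy gives (3*z) dx ∧ dy ∧ dw
  d(2*w*x + w*y - 3*x*z) includes (∂/∂y)(2*w*x + w*y - 3*x*z) dy = (w) dy, which multiplied by dx ∧ dz gives (-w) dx ∧ dy ∧ dz
  d(2*w*x + w*y - 3*x*z) includes (∂/∂w)(2*w*x + w*y - 3*x*z) dw = (2*x + y) dw, which multiplied by dx ∧ dz gives (2*x + y) dx ∧ dz ∧ dw
  d(w*(5*x - 2*y)) includes (∂/∂x)(w*(5*x - 2*y)) dx = (5*w) dx, which multiplied by dy ∧ dz gives (5*w) dx ∧ dy ∧ dz
  d(w*(5*x - 2*y)) includes (∂/∂w)(w*(5*x - 2*y)) dw = (5*x - 2*y) dw, which multiplied by dy ∧ dz gives (5*x - 2*y) dy ∧ dz ∧ dw
  d(2*w*y + y*z + 1) includes (∂/∂y)(2*w*y + y*z + 1) dy = (2*w + z) dy, which multiplied by dz ∧ dw gives (2*w + z) dy ∧ dz ∧ dw
Collecting like 3-forms: d(omega) = (7*w) dx ∧ dy ∧ dz + (3*z) dx ∧ dy ∧ dw + (2*x + y) dx ∧ dz ∧ dw + (2*w + 5*x - 2*y + z) dy ∧ dz ∧ dw.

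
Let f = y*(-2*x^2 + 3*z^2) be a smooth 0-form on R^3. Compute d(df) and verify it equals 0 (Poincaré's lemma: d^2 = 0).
d(df) = 0

Step 1: df = sum_i (∂f/∂x_i) dx_i = (-4*x*y) dx + (-2*x^2 + 3*z^2) dy + (6*y*z) dz.
Step 2: Apply d again. Using the 1-form formula, the coefficient of dx ∧ dy in d(df) is ∂^2 f/∂x ∂y - ∂^2 f/∂y ∂x = (-4*x) - (-4*x) = 0 (equality of mixed partials for smooth f).
Similarly for dx ∧ dz and dy ∧ dz — all coefficients vanish. So d(df) = 0.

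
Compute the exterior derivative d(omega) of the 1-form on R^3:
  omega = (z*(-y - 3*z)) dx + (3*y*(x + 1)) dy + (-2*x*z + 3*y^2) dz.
d(omega) = (3*y + z) dx ∧ dy + (y + 4*z) dx ∧ dz + (6*y) dy ∧ dz

For a 1-form omega = sum_i f_i dx_i, the exterior derivative is
  d(omega) = sum_{i < j} (∂f_j/∂x_i - ∂f_i/∂x_j) dx_i ∧ dx_j.
  coefficient of dx ∧ dy: ∂f_2/∂x - ∂f_1/∂y = ∂(3*y*(x + 1))/∂x - ∂(z*(-y - 3*z))/∂y = 3*y + z
  coefficient of dx ∧ dz: ∂f_3/∂x - ∂f_1/∂z = ∂(-2*x*z + 3*y^2)/∂x - ∂(z*(-y - 3*z))/∂z = y + 4*z
  coefficient of dy ∧ dz: ∂f_3/∂y - ∂f_2/∂z = ∂(-2*x*z + 3*y^2)/∂y - ∂(3*y*(x + 1))/∂z = 6*y
Assembling: d(omega) = (3*y + z) dx ∧ dy + (y + 4*z) dx ∧ dz + (6*y) dy ∧ dz.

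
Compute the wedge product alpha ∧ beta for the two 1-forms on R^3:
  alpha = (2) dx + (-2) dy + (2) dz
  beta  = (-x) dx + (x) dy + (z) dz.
alpha ∧ beta = (2*x + 2*z) dx ∧ dz + (-2*x - 2*z) dy ∧ dz

Distribute the wedge, using dx_i ∧ dx_j = -dx_j ∧ dx_i and dx_i ∧ dx_i = 0. For each pair (i, j) with i < j, the coefficient of dx_i ∧ dx_j in alpha ∧ beta is (alpha_i * beta_j - alpha_j * beta_i). Collecting: alpha ∧ beta = (2*x + 2*z) dx ∧ dz + (-2*x - 2*z) dy ∧ dz.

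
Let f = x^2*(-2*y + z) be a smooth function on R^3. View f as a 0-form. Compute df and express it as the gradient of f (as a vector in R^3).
df = (2*x*(-2*y + z)) dx + (-2*x^2) dy + (x^2) dz; grad f = (2*x*(-2*y + z), -2*x^2, x^2)

For a 0-form f, d f = (∂f/∂x) dx + (∂f/∂y) dy + (∂f/∂z) dz. The components of the vector representation are exactly the entries of grad f in Cartesian coordinates:
  ∂f/∂x = 2*x*(-2*y + z)
  ∂f/∂y = -2*x^2
  ∂f/∂z = x^2.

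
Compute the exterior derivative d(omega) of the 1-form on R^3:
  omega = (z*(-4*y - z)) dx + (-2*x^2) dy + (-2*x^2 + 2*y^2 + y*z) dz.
d(omega) = (-4*x + 4*z) dx ∧ dy + (-4*x + 4*y + 2*z) dx ∧ dz + (4*y + z) dy ∧ dz

For a 1-form omega = sum_i f_i dx_i, the exterior derivative is
  d(omega) = sum_{i < j} (∂f_j/∂x_i - ∂f_i/∂x_j) dx_i ∧ dx_j.
  coefficient of dx ∧ dy: ∂f_2/∂x - ∂f_1/∂y = ∂(-2*x^2)/∂x - ∂(z*(-4*y - z))/∂y = -4*x + 4*z
  coefficient of dx ∧ dz: ∂f_3/∂x - ∂f_1/∂z = ∂(-2*x^2 + 2*y^2 + y*z)/∂x - ∂(z*(-4*y - z))/∂z = -4*x + 4*y + 2*z
  coefficient of dy ∧ dz: ∂f_3/∂y - ∂f_2/∂z = ∂(-2*x^2 + 2*y^2 + y*z)/∂y - ∂(-2*x^2)/∂z = 4*y + z
Assembling: d(omega) = (-4*x + 4*z) dx ∧ dy + (-4*x + 4*y + 2*z) dx ∧ dz + (4*y + z) dy ∧ dz.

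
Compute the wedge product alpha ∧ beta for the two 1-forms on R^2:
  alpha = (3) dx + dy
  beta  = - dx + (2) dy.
alpha ∧ beta = (7) dx ∧ dy

Distribute the wedge, using dx_i ∧ dx_j = -dx_j ∧ dx_i and dx_i ∧ dx_i = 0. For each pair (i, j) with i < j, the coefficient of dx_i ∧ dx_j in alpha ∧ beta is (alpha_i * beta_j - alpha_j * beta_i). Collecting: alpha ∧ beta = (7) dx ∧ dy.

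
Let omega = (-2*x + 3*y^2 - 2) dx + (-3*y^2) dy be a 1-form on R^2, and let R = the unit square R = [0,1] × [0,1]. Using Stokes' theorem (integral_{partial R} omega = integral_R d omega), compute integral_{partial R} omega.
integral_(partial R) omega = -3

Stokes: integral_partial_R omega = integral_R d omega with d omega = (∂Q/∂x - ∂P/∂y) dx ∧ dy.
  ∂Q/∂x = 0
  ∂P/∂y = 6*y
  integrand = ∂Q/∂x - ∂P/∂y = -6*y.
Integrating over R: integral_0^1 integral_0^1 (-6*y) dx dy = -3.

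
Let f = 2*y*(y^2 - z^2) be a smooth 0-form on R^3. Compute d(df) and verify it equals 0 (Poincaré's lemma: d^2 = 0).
d(df) = 0

Step 1: df = sum_i (∂f/∂x_i) dx_i = (0) dx + (6*y^2 - 2*z^2) dy + (-4*y*z) dz.
Step 2: Apply d again. Using the 1-form formula, the coefficient of dx ∧ dy in d(df) is ∂^2 f/∂x ∂y - ∂^2 f/∂y ∂x = (0) - (0) = 0 (equality of mixed partials for smooth f).
Similarly for dx ∧ dz and dy ∧ dz — all coefficients vanish. So d(df) = 0.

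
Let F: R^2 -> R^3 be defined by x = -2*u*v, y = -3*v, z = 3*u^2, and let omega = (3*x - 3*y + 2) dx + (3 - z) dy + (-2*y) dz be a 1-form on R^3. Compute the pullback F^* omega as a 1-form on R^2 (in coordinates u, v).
F^* omega = (2*v*(6*u*v + 18*u - 9*v - 2)) du + (12*u^2*v + 9*u^2 - 18*u*v - 4*u - 9) dv

Using F^*(f dg) = (f ∘ F) d(g ∘ F), substitute each coordinate x_i by F_i(u, v) in f_i, and replace dx_i by d F_i = (∂F_i/∂u) du + (∂F_i/∂v) dv.
  For the x component: f_1(F) = -6*u*v + 9*v + 2; d F_1 = (-2*v) du + (-2*u) dv
  For the y component: f_2(F) = 3 - 3*u^2; d F_2 = (0) du + (-3) dv
  For the z component: f_3(F) = 6*v; d F_3 = (6*u) du + (0) dv
Combining and collecting du, dv coefficients:
  coeff of du: 2*v*(6*u*v + 18*u - 9*v - 2)
  coeff of dv: 12*u^2*v + 9*u^2 - 18*u*v - 4*u - 9
F^* omega = (2*v*(6*u*v + 18*u - 9*v - 2)) du + (12*u^2*v + 9*u^2 - 18*u*v - 4*u - 9) dv.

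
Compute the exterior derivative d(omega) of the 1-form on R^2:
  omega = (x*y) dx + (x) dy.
d(omega) = (1 - x) dx ∧ dy

For a 1-form omega = sum_i f_i dx_i, the exterior derivative is
  d(omega) = sum_{i < j} (∂f_j/∂x_i - ∂f_i/∂x_j) dx_i ∧ dx_j.
  coefficient of dx ∧ dy: ∂f_2/∂x - ∂f_1/∂y = ∂(x)/∂x - ∂(x*y)/∂y = 1 - x
Assembling: d(omega) = (1 - x) dx ∧ dy.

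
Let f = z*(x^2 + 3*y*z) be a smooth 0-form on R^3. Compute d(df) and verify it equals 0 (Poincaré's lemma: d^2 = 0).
d(df) = 0

Step 1: df = sum_i (∂f/∂x_i) dx_i = (2*x*z) dx + (3*z^2) dy + (x^2 + 6*y*z) dz.
Step 2: Apply d again. Using the 1-form formula, the coefficient of dx ∧ dy in d(df) is ∂^2 f/∂x ∂y - ∂^2 f/∂y ∂x = (0) - (0) = 0 (equality of mixed partials for smooth f).
Similarly for dx ∧ dz and dy ∧ dz — all coefficients vanish. So d(df) = 0.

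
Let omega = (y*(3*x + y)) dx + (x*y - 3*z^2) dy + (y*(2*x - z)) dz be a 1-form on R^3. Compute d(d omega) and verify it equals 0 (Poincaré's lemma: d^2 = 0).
d(d omega) = 0

Step 1: d omega = sum_{i<j} (∂f_j/∂x_i - ∂f_i/∂x_j) dx_i ∧ dx_j:
  coeff of dx ∧ dy: -3*x - y
  coeff of dx ∧ dz: 2*y
  coeff of dy ∧ dz: 2*x + 5*z
Step 2: Apply d again to each 2-form coefficient. The only possible 3-form in R^3 is dx ∧ dy ∧ dz, with coefficient
  ∂(coeff of dy∧dz)/∂x - ∂(coeff of dx∧dz)/∂y + ∂(coeff of dx∧dy)/∂z
  = ∂/∂x (2*x + 5*z) - ∂/∂y (2*y) + ∂/∂z (-3*x - y).
Each of these terms simplifies to sums of mixed partials that cancel in pairs. The result is 0 (by equality of mixed partials for smooth functions — Schwarz / Clairaut).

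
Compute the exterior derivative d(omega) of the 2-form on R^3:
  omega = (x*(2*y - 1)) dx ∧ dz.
d(omega) = (-2*x) dx ∧ dy ∧ dz

For a 2-form omega = sum_{i<j} g_{ij} dx_i ∧ dx_j, the exterior derivative is
  d(omega) = sum_{i<j} d(g_{ij}) ∧ dx_i ∧ dx_j = sum_{i<j, k} (∂g_{ij}/∂x_k) dx_k ∧ dx_i ∧ dx_j.
Expand each term, using dx_k ∧ dx_i ∧ dx_j = sgn(permutation) dx_{(a)} ∧ dx_{(b)} ∧ dx_{(c)} with (a < b < c) sorted:
  d(x*(2*y - 1)) includes (∂/∂y)(x*(2*y - 1)) dy = (2*x) dy, which multiplied by dx ∧ dz gives (-2*x) dx ∧ dy ∧ dz
Collecting like 3-forms: d(omega) = (-2*x) dx ∧ dy ∧ dz.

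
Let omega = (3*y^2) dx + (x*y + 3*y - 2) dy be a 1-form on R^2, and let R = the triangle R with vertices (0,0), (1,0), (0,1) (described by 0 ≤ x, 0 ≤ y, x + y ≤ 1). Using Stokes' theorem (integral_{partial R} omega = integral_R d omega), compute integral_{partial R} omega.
integral_(partial R) omega = -5/6

Stokes: integral_partial_R omega = integral_R d omega with d omega = (∂Q/∂x - ∂P/∂y) dx ∧ dy.
  ∂Q/∂x = y
  ∂P/∂y = 6*y
  integrand = ∂Q/∂x - ∂P/∂y = -5*y.
Integrating over R: integral_0^1 integral_0^{1-x} (-5*y) dy dx = -5/6.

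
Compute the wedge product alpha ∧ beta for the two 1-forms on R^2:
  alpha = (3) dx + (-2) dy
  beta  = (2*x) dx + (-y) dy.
alpha ∧ beta = (4*x - 3*y) dx ∧ dy

Distribute the wedge, using dx_i ∧ dx_j = -dx_j ∧ dx_i and dx_i ∧ dx_i = 0. For each pair (i, j) with i < j, the coefficient of dx_i ∧ dx_j in alpha ∧ beta is (alpha_i * beta_j - alpha_j * beta_i). Collecting: alpha ∧ beta = (4*x - 3*y) dx ∧ dy.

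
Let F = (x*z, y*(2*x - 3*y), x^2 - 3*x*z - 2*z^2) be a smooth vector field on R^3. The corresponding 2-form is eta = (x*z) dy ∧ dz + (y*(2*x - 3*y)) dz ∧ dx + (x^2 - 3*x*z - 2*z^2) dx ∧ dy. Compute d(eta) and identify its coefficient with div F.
d(eta) = (-x - 6*y - 3*z) dx ∧ dy ∧ dz; div F = -x - 6*y - 3*z

For a 2-form in R^3 of the form above, applying d gives a 3-form with coefficient ∂P/∂x + ∂Q/∂y + ∂R/∂z:
  ∂P/∂x = z
  ∂Q/∂y = 2*x - 6*y
  ∂R/∂z = -3*x - 4*z
Sum = -x - 6*y - 3*z, which is exactly div F.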